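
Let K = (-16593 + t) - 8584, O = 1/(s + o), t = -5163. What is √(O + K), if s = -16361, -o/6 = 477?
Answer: 3*I*√1245705550787/19223 ≈ 174.18*I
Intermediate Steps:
o = -2862 (o = -6*477 = -2862)
O = -1/19223 (O = 1/(-16361 - 2862) = 1/(-19223) = -1/19223 ≈ -5.2021e-5)
K = -30340 (K = (-16593 - 5163) - 8584 = -21756 - 8584 = -30340)
√(O + K) = √(-1/19223 - 30340) = √(-583225821/19223) = 3*I*√1245705550787/19223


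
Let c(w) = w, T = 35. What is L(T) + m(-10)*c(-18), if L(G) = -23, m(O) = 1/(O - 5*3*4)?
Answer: -796/35 ≈ -22.743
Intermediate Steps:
m(O) = 1/(-60 + O) (m(O) = 1/(O - 15*4) = 1/(O - 60) = 1/(-60 + O))
L(T) + m(-10)*c(-18) = -23 - 18/(-60 - 10) = -23 - 18/(-70) = -23 - 1/70*(-18) = -23 + 9/35 = -796/35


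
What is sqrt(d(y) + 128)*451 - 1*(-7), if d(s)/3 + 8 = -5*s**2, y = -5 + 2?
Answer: 7 + 451*I*sqrt(31) ≈ 7.0 + 2511.1*I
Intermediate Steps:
y = -3
d(s) = -24 - 15*s**2 (d(s) = -24 + 3*(-5*s**2) = -24 - 15*s**2)
sqrt(d(y) + 128)*451 - 1*(-7) = sqrt((-24 - 15*(-3)**2) + 128)*451 - 1*(-7) = sqrt((-24 - 15*9) + 128)*451 + 7 = sqrt((-24 - 135) + 128)*451 + 7 = sqrt(-159 + 128)*451 + 7 = sqrt(-31)*451 + 7 = (I*sqrt(31))*451 + 7 = 451*I*sqrt(31) + 7 = 7 + 451*I*sqrt(31)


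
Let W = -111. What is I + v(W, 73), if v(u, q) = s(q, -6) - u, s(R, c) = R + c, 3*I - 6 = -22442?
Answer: -21902/3 ≈ -7300.7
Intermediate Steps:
I = -22436/3 (I = 2 + (1/3)*(-22442) = 2 - 22442/3 = -22436/3 ≈ -7478.7)
v(u, q) = -6 + q - u (v(u, q) = (q - 6) - u = (-6 + q) - u = -6 + q - u)
I + v(W, 73) = -22436/3 + (-6 + 73 - 1*(-111)) = -22436/3 + (-6 + 73 + 111) = -22436/3 + 178 = -21902/3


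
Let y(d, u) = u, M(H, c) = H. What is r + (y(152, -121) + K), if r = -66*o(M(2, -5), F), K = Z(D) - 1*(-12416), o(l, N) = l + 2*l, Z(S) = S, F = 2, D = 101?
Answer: 12000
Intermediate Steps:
o(l, N) = 3*l
K = 12517 (K = 101 - 1*(-12416) = 101 + 12416 = 12517)
r = -396 (r = -198*2 = -66*6 = -396)
r + (y(152, -121) + K) = -396 + (-121 + 12517) = -396 + 12396 = 12000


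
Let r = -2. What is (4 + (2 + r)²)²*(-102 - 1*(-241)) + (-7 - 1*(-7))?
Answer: 2224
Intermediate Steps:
(4 + (2 + r)²)²*(-102 - 1*(-241)) + (-7 - 1*(-7)) = (4 + (2 - 2)²)²*(-102 - 1*(-241)) + (-7 - 1*(-7)) = (4 + 0²)²*(-102 + 241) + (-7 + 7) = (4 + 0)²*139 + 0 = 4²*139 + 0 = 16*139 + 0 = 2224 + 0 = 2224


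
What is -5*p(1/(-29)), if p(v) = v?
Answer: 5/29 ≈ 0.17241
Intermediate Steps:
-5*p(1/(-29)) = -5/(-29) = -5*(-1/29) = 5/29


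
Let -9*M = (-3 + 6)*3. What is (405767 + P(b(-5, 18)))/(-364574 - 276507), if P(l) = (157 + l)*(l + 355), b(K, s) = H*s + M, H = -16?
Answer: -397055/641081 ≈ -0.61935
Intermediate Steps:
M = -1 (M = -(-3 + 6)*3/9 = -3/3 = -⅑*9 = -1)
b(K, s) = -1 - 16*s (b(K, s) = -16*s - 1 = -1 - 16*s)
P(l) = (157 + l)*(355 + l)
(405767 + P(b(-5, 18)))/(-364574 - 276507) = (405767 + (55735 + (-1 - 16*18)² + 512*(-1 - 16*18)))/(-364574 - 276507) = (405767 + (55735 + (-1 - 288)² + 512*(-1 - 288)))/(-641081) = (405767 + (55735 + (-289)² + 512*(-289)))*(-1/641081) = (405767 + (55735 + 83521 - 147968))*(-1/641081) = (405767 - 8712)*(-1/641081) = 397055*(-1/641081) = -397055/641081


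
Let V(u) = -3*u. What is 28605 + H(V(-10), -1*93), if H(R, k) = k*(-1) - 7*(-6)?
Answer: 28740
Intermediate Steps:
H(R, k) = 42 - k (H(R, k) = -k + 42 = 42 - k)
28605 + H(V(-10), -1*93) = 28605 + (42 - (-1)*93) = 28605 + (42 - 1*(-93)) = 28605 + (42 + 93) = 28605 + 135 = 28740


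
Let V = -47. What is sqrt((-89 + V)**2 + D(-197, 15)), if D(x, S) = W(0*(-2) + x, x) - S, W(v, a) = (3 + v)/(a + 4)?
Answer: sqrt(688436211)/193 ≈ 135.95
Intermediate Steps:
W(v, a) = (3 + v)/(4 + a)
D(x, S) = -S + (3 + x)/(4 + x) (D(x, S) = (3 + (0*(-2) + x))/(4 + x) - S = (3 + (0 + x))/(4 + x) - S = (3 + x)/(4 + x) - S = -S + (3 + x)/(4 + x))
sqrt((-89 + V)**2 + D(-197, 15)) = sqrt((-89 - 47)**2 + (3 - 197 - 1*15*(4 - 197))/(4 - 197)) = sqrt((-136)**2 + (3 - 197 - 1*15*(-193))/(-193)) = sqrt(18496 - (3 - 197 + 2895)/193) = sqrt(18496 - 1/193*2701) = sqrt(18496 - 2701/193) = sqrt(3567027/193) = sqrt(688436211)/193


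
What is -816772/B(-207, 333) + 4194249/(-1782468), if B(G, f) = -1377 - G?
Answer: 80609037887/115860420 ≈ 695.74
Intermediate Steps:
-816772/B(-207, 333) + 4194249/(-1782468) = -816772/(-1377 - 1*(-207)) + 4194249/(-1782468) = -816772/(-1377 + 207) + 4194249*(-1/1782468) = -816772/(-1170) - 1398083/594156 = -816772*(-1/1170) - 1398083/594156 = 408386/585 - 1398083/594156 = 80609037887/115860420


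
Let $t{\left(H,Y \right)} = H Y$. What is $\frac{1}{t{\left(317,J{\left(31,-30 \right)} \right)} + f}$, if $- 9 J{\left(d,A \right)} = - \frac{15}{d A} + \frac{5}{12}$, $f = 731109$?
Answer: $\frac{3348}{2447701895} \approx 1.3678 \cdot 10^{-6}$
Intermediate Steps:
$J{\left(d,A \right)} = - \frac{5}{108} + \frac{5}{3 A d}$ ($J{\left(d,A \right)} = - \frac{- \frac{15}{d A} + \frac{5}{12}}{9} = - \frac{- \frac{15}{A d} + 5 \cdot \frac{1}{12}}{9} = - \frac{- 15 \frac{1}{A d} + \frac{5}{12}}{9} = - \frac{- \frac{15}{A d} + \frac{5}{12}}{9} = - \frac{\frac{5}{12} - \frac{15}{A d}}{9} = - \frac{5}{108} + \frac{5}{3 A d}$)
$\frac{1}{t{\left(317,J{\left(31,-30 \right)} \right)} + f} = \frac{1}{317 \left(- \frac{5}{108} + \frac{5}{3 \left(-30\right) 31}\right) + 731109} = \frac{1}{317 \left(- \frac{5}{108} + \frac{5}{3} \left(- \frac{1}{30}\right) \frac{1}{31}\right) + 731109} = \frac{1}{317 \left(- \frac{5}{108} - \frac{1}{558}\right) + 731109} = \frac{1}{317 \left(- \frac{161}{3348}\right) + 731109} = \frac{1}{- \frac{51037}{3348} + 731109} = \frac{1}{\frac{2447701895}{3348}} = \frac{3348}{2447701895}$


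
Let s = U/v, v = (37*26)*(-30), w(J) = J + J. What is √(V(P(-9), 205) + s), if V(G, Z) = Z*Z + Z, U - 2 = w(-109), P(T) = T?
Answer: 4*√15266213690/2405 ≈ 205.50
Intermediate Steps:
w(J) = 2*J
v = -28860 (v = 962*(-30) = -28860)
U = -216 (U = 2 + 2*(-109) = 2 - 218 = -216)
V(G, Z) = Z + Z² (V(G, Z) = Z² + Z = Z + Z²)
s = 18/2405 (s = -216/(-28860) = -216*(-1/28860) = 18/2405 ≈ 0.0074844)
√(V(P(-9), 205) + s) = √(205*(1 + 205) + 18/2405) = √(205*206 + 18/2405) = √(42230 + 18/2405) = √(101563168/2405) = 4*√15266213690/2405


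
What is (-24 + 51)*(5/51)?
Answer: 45/17 ≈ 2.6471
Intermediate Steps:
(-24 + 51)*(5/51) = 27*(5*(1/51)) = 27*(5/51) = 45/17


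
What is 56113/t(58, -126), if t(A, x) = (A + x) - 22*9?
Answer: -56113/266 ≈ -210.95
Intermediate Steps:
t(A, x) = -198 + A + x (t(A, x) = (A + x) - 198 = -198 + A + x)
56113/t(58, -126) = 56113/(-198 + 58 - 126) = 56113/(-266) = 56113*(-1/266) = -56113/266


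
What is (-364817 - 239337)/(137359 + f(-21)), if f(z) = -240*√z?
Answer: -82985989286/18868704481 - 144996960*I*√21/18868704481 ≈ -4.3981 - 0.035215*I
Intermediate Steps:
(-364817 - 239337)/(137359 + f(-21)) = (-364817 - 239337)/(137359 - 240*I*√21) = -604154/(137359 - 240*I*√21)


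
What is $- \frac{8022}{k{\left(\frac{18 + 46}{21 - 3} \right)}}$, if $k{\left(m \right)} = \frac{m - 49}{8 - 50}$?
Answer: $- \frac{3032316}{409} \approx -7414.0$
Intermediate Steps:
$k{\left(m \right)} = \frac{7}{6} - \frac{m}{42}$ ($k{\left(m \right)} = \frac{-49 + m}{-42} = \left(-49 + m\right) \left(- \frac{1}{42}\right) = \frac{7}{6} - \frac{m}{42}$)
$- \frac{8022}{k{\left(\frac{18 + 46}{21 - 3} \right)}} = - \frac{8022}{\frac{7}{6} - \frac{\left(18 + 46\right) \frac{1}{21 - 3}}{42}} = - \frac{8022}{\frac{7}{6} - \frac{64 \cdot \frac{1}{18}}{42}} = - \frac{8022}{\frac{7}{6} - \frac{16}{189}} = - \frac{8022}{\frac{409}{378}} = \left(-8022\right) \frac{378}{409} = - \frac{3032316}{409}$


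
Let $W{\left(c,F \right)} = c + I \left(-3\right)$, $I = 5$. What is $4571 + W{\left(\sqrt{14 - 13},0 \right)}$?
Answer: $4557$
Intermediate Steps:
$W{\left(c,F \right)} = -15 + c$ ($W{\left(c,F \right)} = c + 5 \left(-3\right) = c - 15 = -15 + c$)
$4571 + W{\left(\sqrt{14 - 13},0 \right)} = 4571 - \left(15 - \sqrt{14 - 13}\right) = 4571 - \left(15 - \sqrt{1}\right) = 4571 + \left(-15 + 1\right) = 4571 - 14 = 4557$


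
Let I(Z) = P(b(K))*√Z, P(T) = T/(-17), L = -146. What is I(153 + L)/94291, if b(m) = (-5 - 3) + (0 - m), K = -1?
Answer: 7*√7/1602947 ≈ 1.1554e-5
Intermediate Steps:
b(m) = -8 - m
P(T) = -T/17 (P(T) = T*(-1/17) = -T/17)
I(Z) = 7*√Z/17 (I(Z) = (-(-8 - 1*(-1))/17)*√Z = (-(-8 + 1)/17)*√Z = (-1/17*(-7))*√Z = 7*√Z/17)
I(153 + L)/94291 = (7*√(153 - 146)/17)/94291 = (7*√7/17)*(1/94291) = 7*√7/1602947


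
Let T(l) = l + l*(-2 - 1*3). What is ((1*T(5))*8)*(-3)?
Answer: 480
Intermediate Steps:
T(l) = -4*l (T(l) = l + l*(-2 - 3) = l + l*(-5) = l - 5*l = -4*l)
((1*T(5))*8)*(-3) = ((1*(-4*5))*8)*(-3) = ((1*(-20))*8)*(-3) = -20*8*(-3) = -160*(-3) = 480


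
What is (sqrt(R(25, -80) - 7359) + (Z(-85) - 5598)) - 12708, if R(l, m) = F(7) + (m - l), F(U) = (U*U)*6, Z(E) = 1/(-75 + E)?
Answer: -2928961/160 + I*sqrt(7170) ≈ -18306.0 + 84.676*I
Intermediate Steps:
F(U) = 6*U**2 (F(U) = U**2*6 = 6*U**2)
R(l, m) = 294 + m - l (R(l, m) = 6*7**2 + (m - l) = 6*49 + (m - l) = 294 + (m - l) = 294 + m - l)
(sqrt(R(25, -80) - 7359) + (Z(-85) - 5598)) - 12708 = (sqrt((294 - 80 - 1*25) - 7359) + (1/(-75 - 85) - 5598)) - 12708 = (sqrt((294 - 80 - 25) - 7359) + (1/(-160) - 5598)) - 12708 = (sqrt(189 - 7359) + (-1/160 - 5598)) - 12708 = (sqrt(-7170) - 895681/160) - 12708 = (I*sqrt(7170) - 895681/160) - 12708 = (-895681/160 + I*sqrt(7170)) - 12708 = -2928961/160 + I*sqrt(7170)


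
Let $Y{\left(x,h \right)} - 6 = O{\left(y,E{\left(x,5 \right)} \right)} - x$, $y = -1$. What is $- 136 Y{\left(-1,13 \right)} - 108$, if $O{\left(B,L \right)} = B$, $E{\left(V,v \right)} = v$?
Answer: $-924$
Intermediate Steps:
$Y{\left(x,h \right)} = 5 - x$ ($Y{\left(x,h \right)} = 6 - \left(1 + x\right) = 5 - x$)
$- 136 Y{\left(-1,13 \right)} - 108 = - 136 \left(5 - -1\right) - 108 = - 136 \left(5 + 1\right) - 108 = \left(-136\right) 6 - 108 = -816 - 108 = -924$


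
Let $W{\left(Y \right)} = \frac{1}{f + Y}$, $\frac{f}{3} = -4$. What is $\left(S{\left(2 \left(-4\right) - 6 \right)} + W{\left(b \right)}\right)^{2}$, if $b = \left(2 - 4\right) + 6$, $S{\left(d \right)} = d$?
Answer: $\frac{12769}{64} \approx 199.52$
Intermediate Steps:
$f = -12$ ($f = 3 \left(-4\right) = -12$)
$b = 4$ ($b = -2 + 6 = 4$)
$W{\left(Y \right)} = \frac{1}{-12 + Y}$
$\left(S{\left(2 \left(-4\right) - 6 \right)} + W{\left(b \right)}\right)^{2} = \left(\left(2 \left(-4\right) - 6\right) + \frac{1}{-12 + 4}\right)^{2} = \left(\left(-8 - 6\right) + \frac{1}{-8}\right)^{2} = \left(-14 - \frac{1}{8}\right)^{2} = \left(- \frac{113}{8}\right)^{2} = \frac{12769}{64}$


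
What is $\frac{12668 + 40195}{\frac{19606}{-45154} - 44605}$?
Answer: $- \frac{1193487951}{1007056888} \approx -1.1851$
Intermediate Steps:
$\frac{12668 + 40195}{\frac{19606}{-45154} - 44605} = \frac{52863}{19606 \left(- \frac{1}{45154}\right) - 44605} = \frac{52863}{- \frac{9803}{22577} - 44605} = \frac{52863}{- \frac{1007056888}{22577}} = 52863 \left(- \frac{22577}{1007056888}\right) = - \frac{1193487951}{1007056888}$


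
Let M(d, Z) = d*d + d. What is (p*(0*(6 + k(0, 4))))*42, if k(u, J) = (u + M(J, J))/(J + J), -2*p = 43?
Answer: 0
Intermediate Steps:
p = -43/2 (p = -½*43 = -43/2 ≈ -21.500)
M(d, Z) = d + d² (M(d, Z) = d² + d = d + d²)
k(u, J) = (u + J*(1 + J))/(2*J) (k(u, J) = (u + J*(1 + J))/(J + J) = (u + J*(1 + J))/((2*J)) = (u + J*(1 + J))*(1/(2*J)) = (u + J*(1 + J))/(2*J))
(p*(0*(6 + k(0, 4))))*42 = -0*(6 + (½)*(0 + 4*(1 + 4))/4)*42 = -0*(6 + (½)*(¼)*(0 + 4*5))*42 = -0*(6 + (½)*(¼)*(0 + 20))*42 = -0*(6 + (½)*(¼)*20)*42 = -0*(6 + 5/2)*42 = -0*17/2*42 = -43/2*0*42 = 0*42 = 0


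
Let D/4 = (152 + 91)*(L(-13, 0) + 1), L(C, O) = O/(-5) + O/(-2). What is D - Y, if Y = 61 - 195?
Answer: 1106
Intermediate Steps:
L(C, O) = -7*O/10 (L(C, O) = O*(-1/5) + O*(-1/2) = -O/5 - O/2 = -7*O/10)
Y = -134
D = 972 (D = 4*((152 + 91)*(-7/10*0 + 1)) = 4*(243*(0 + 1)) = 4*(243*1) = 4*243 = 972)
D - Y = 972 - 1*(-134) = 972 + 134 = 1106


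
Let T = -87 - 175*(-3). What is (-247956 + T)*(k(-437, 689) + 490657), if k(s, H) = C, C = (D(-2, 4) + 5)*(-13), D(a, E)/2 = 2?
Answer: -121417479720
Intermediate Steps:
D(a, E) = 4 (D(a, E) = 2*2 = 4)
C = -117 (C = (4 + 5)*(-13) = 9*(-13) = -117)
k(s, H) = -117
T = 438 (T = -87 + 525 = 438)
(-247956 + T)*(k(-437, 689) + 490657) = (-247956 + 438)*(-117 + 490657) = -247518*490540 = -121417479720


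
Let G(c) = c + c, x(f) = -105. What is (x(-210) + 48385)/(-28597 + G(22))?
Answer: -48280/28553 ≈ -1.6909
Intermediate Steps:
G(c) = 2*c
(x(-210) + 48385)/(-28597 + G(22)) = (-105 + 48385)/(-28597 + 2*22) = 48280/(-28597 + 44) = 48280/(-28553) = 48280*(-1/28553) = -48280/28553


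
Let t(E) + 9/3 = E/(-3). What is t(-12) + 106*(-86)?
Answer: -9115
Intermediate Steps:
t(E) = -3 - E/3 (t(E) = -3 + E/(-3) = -3 + E*(-⅓) = -3 - E/3)
t(-12) + 106*(-86) = (-3 - ⅓*(-12)) + 106*(-86) = (-3 + 4) - 9116 = 1 - 9116 = -9115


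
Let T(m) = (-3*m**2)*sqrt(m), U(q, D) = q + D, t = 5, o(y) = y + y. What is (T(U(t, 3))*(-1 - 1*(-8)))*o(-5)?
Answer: 26880*sqrt(2) ≈ 38014.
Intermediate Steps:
o(y) = 2*y
U(q, D) = D + q
T(m) = -3*m**(5/2)
(T(U(t, 3))*(-1 - 1*(-8)))*o(-5) = ((-3*(3 + 5)**(5/2))*(-1 - 1*(-8)))*(2*(-5)) = ((-384*sqrt(2))*(-1 + 8))*(-10) = (-384*sqrt(2)*7)*(-10) = -2688*sqrt(2)*(-10) = 26880*sqrt(2)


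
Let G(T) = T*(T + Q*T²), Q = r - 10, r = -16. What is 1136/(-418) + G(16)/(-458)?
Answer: 10972008/47861 ≈ 229.25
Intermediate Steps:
Q = -26 (Q = -16 - 10 = -26)
G(T) = T*(T - 26*T²)
1136/(-418) + G(16)/(-458) = 1136/(-418) + (16²*(1 - 26*16))/(-458) = 1136*(-1/418) + (256*(1 - 416))*(-1/458) = -568/209 + (256*(-415))*(-1/458) = -568/209 - 106240*(-1/458) = -568/209 + 53120/229 = 10972008/47861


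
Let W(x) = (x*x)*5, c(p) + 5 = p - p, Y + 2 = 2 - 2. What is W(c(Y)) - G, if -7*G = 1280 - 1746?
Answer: 409/7 ≈ 58.429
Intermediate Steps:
Y = -2 (Y = -2 + (2 - 2) = -2 + 0 = -2)
c(p) = -5 (c(p) = -5 + (p - p) = -5 + 0 = -5)
W(x) = 5*x² (W(x) = x²*5 = 5*x²)
G = 466/7 (G = -(1280 - 1746)/7 = -⅐*(-466) = 466/7 ≈ 66.571)
W(c(Y)) - G = 5*(-5)² - 1*466/7 = 5*25 - 466/7 = 125 - 466/7 = 409/7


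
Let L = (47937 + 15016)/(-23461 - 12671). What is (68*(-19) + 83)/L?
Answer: 43683588/62953 ≈ 693.91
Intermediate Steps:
L = -62953/36132 (L = 62953/(-36132) = 62953*(-1/36132) = -62953/36132 ≈ -1.7423)
(68*(-19) + 83)/L = (68*(-19) + 83)/(-62953/36132) = (-1292 + 83)*(-36132/62953) = -1209*(-36132/62953) = 43683588/62953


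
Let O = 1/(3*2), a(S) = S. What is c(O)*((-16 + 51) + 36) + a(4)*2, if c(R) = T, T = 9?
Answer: 647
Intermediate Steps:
O = 1/6 ≈ 0.16667
c(R) = 9
c(O)*((-16 + 51) + 36) + a(4)*2 = 9*((-16 + 51) + 36) + 4*2 = 9*(35 + 36) + 8 = 9*71 + 8 = 639 + 8 = 647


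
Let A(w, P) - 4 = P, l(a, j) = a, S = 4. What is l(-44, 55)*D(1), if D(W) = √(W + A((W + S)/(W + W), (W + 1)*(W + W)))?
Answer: -132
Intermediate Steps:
A(w, P) = 4 + P
D(W) = √(4 + W + 2*W*(1 + W)) (D(W) = √(W + (4 + (W + 1)*(W + W))) = √(W + (4 + (1 + W)*(2*W))) = √(W + (4 + 2*W*(1 + W))) = √(4 + W + 2*W*(1 + W)))
l(-44, 55)*D(1) = -44*√(4 + 1 + 2*1*(1 + 1)) = -44*√(4 + 1 + 2*1*2) = -44*√(4 + 1 + 4) = -44*√9 = -44*3 = -132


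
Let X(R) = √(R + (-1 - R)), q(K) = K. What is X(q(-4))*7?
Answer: 7*I ≈ 7.0*I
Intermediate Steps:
X(R) = I (X(R) = √(-1) = I)
X(q(-4))*7 = I*7 = 7*I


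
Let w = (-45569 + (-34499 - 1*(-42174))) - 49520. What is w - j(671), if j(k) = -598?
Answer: -86816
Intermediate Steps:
w = -87414 (w = (-45569 + (-34499 + 42174)) - 49520 = (-45569 + 7675) - 49520 = -37894 - 49520 = -87414)
w - j(671) = -87414 - 1*(-598) = -87414 + 598 = -86816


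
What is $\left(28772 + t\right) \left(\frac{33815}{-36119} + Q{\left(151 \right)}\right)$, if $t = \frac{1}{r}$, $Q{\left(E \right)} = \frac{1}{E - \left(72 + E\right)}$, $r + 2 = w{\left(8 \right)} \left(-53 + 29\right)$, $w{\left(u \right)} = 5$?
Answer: $- \frac{2890985548739}{105756432} \approx -27336.0$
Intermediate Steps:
$r = -122$ ($r = -2 + 5 \left(-53 + 29\right) = -2 + 5 \left(-24\right) = -2 - 120 = -122$)
$Q{\left(E \right)} = - \frac{1}{72}$ ($Q{\left(E \right)} = \frac{1}{-72} = - \frac{1}{72}$)
$t = - \frac{1}{122}$ ($t = \frac{1}{-122} = - \frac{1}{122} \approx -0.0081967$)
$\left(28772 + t\right) \left(\frac{33815}{-36119} + Q{\left(151 \right)}\right) = \left(28772 - \frac{1}{122}\right) \left(\frac{33815}{-36119} - \frac{1}{72}\right) = \frac{3510183 \left(33815 \left(- \frac{1}{36119}\right) - \frac{1}{72}\right)}{122} = \frac{3510183 \left(- \frac{33815}{36119} - \frac{1}{72}\right)}{122} = \frac{3510183}{122} \left(- \frac{2470799}{2600568}\right) = - \frac{2890985548739}{105756432}$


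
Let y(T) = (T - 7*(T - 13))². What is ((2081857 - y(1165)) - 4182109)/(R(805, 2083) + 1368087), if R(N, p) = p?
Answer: -49696453/1370170 ≈ -36.270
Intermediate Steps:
y(T) = (91 - 6*T)² (y(T) = (T - 7*(-13 + T))² = (T + (91 - 7*T))² = (91 - 6*T)²)
((2081857 - y(1165)) - 4182109)/(R(805, 2083) + 1368087) = ((2081857 - (-91 + 6*1165)²) - 4182109)/(2083 + 1368087) = ((2081857 - (-91 + 6990)²) - 4182109)/1370170 = ((2081857 - 1*6899²) - 4182109)*(1/1370170) = ((2081857 - 1*47596201) - 4182109)*(1/1370170) = ((2081857 - 47596201) - 4182109)*(1/1370170) = (-45514344 - 4182109)*(1/1370170) = -49696453*1/1370170 = -49696453/1370170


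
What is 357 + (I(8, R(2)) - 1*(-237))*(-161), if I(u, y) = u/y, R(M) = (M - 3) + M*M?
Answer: -114688/3 ≈ -38229.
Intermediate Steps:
R(M) = -3 + M + M² (R(M) = (-3 + M) + M² = -3 + M + M²)
357 + (I(8, R(2)) - 1*(-237))*(-161) = 357 + (8/(-3 + 2 + 2²) - 1*(-237))*(-161) = 357 + (8/(-3 + 2 + 4) + 237)*(-161) = 357 + (8/3 + 237)*(-161) = 357 + (719/3)*(-161) = 357 - 115759/3 = -114688/3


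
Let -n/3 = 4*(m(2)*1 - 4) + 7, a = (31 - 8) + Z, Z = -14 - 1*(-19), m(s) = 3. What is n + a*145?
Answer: 4051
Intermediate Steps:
Z = 5 (Z = -14 + 19 = 5)
a = 28 (a = (31 - 8) + 5 = 23 + 5 = 28)
n = -9 (n = -3*(4*(3*1 - 4) + 7) = -3*(4*(3 - 4) + 7) = -3*(4*(-1) + 7) = -3*(-4 + 7) = -3*3 = -9)
n + a*145 = -9 + 28*145 = -9 + 4060 = 4051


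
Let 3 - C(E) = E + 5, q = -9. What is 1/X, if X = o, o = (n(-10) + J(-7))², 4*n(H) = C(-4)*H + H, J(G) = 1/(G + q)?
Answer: 256/14641 ≈ 0.017485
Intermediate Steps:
C(E) = -2 - E (C(E) = 3 - (E + 5) = 3 - (5 + E) = 3 + (-5 - E) = -2 - E)
J(G) = 1/(-9 + G) (J(G) = 1/(G - 9) = 1/(-9 + G))
n(H) = 3*H/4 (n(H) = ((-2 - 1*(-4))*H + H)/4 = ((-2 + 4)*H + H)/4 = (2*H + H)/4 = (3*H)/4 = 3*H/4)
o = 14641/256 (o = ((¾)*(-10) + 1/(-9 - 7))² = (-15/2 + 1/(-16))² = (-15/2 - 1/16)² = (-121/16)² = 14641/256 ≈ 57.191)
X = 14641/256 ≈ 57.191
1/X = 1/(14641/256) = 256/14641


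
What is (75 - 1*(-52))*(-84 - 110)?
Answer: -24638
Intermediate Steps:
(75 - 1*(-52))*(-84 - 110) = (75 + 52)*(-194) = 127*(-194) = -24638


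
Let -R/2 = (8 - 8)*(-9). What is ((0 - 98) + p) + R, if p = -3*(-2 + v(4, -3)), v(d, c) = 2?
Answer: -98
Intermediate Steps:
p = 0 (p = -3*(-2 + 2) = -3*0 = 0)
R = 0 (R = -2*(8 - 8)*(-9) = -0*(-9) = -2*0 = 0)
((0 - 98) + p) + R = ((0 - 98) + 0) + 0 = (-98 + 0) + 0 = -98 + 0 = -98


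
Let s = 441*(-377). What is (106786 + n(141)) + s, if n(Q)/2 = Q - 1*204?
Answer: -59597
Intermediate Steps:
s = -166257
n(Q) = -408 + 2*Q (n(Q) = 2*(Q - 1*204) = 2*(Q - 204) = 2*(-204 + Q) = -408 + 2*Q)
(106786 + n(141)) + s = (106786 + (-408 + 2*141)) - 166257 = (106786 + (-408 + 282)) - 166257 = (106786 - 126) - 166257 = 106660 - 166257 = -59597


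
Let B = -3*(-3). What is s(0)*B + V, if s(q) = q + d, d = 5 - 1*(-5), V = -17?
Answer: 73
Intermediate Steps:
d = 10 (d = 5 + 5 = 10)
B = 9
s(q) = 10 + q (s(q) = q + 10 = 10 + q)
s(0)*B + V = (10 + 0)*9 - 17 = 10*9 - 17 = 90 - 17 = 73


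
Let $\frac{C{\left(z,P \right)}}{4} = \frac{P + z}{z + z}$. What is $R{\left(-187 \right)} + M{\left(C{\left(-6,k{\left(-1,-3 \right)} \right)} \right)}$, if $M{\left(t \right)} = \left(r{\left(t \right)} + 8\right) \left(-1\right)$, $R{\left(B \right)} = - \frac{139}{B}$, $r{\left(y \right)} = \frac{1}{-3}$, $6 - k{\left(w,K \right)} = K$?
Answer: $- \frac{3884}{561} \approx -6.9233$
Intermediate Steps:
$k{\left(w,K \right)} = 6 - K$
$C{\left(z,P \right)} = \frac{2 \left(P + z\right)}{z}$ ($C{\left(z,P \right)} = 4 \frac{P + z}{z + z} = 4 \frac{P + z}{2 z} = \frac{2 \left(P + z\right)}{z}$)
$r{\left(y \right)} = - \frac{1}{3}$
$M{\left(t \right)} = - \frac{23}{3}$ ($M{\left(t \right)} = \left(- \frac{1}{3} + 8\right) \left(-1\right) = \frac{23}{3} \left(-1\right) = - \frac{23}{3}$)
$R{\left(-187 \right)} + M{\left(C{\left(-6,k{\left(-1,-3 \right)} \right)} \right)} = - \frac{139}{-187} - \frac{23}{3} = \left(-139\right) \left(- \frac{1}{187}\right) - \frac{23}{3} = \frac{139}{187} - \frac{23}{3} = - \frac{3884}{561}$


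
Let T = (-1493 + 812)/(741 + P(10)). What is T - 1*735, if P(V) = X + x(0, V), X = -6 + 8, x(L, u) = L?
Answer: -546786/743 ≈ -735.92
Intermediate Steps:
X = 2
P(V) = 2 (P(V) = 2 + 0 = 2)
T = -681/743 (T = (-1493 + 812)/(741 + 2) = -681/743 ≈ -0.91655)
T - 1*735 = -681/743 - 1*735 = -681/743 - 735 = -546786/743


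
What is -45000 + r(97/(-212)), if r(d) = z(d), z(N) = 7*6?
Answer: -44958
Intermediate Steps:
z(N) = 42
r(d) = 42
-45000 + r(97/(-212)) = -45000 + 42 = -44958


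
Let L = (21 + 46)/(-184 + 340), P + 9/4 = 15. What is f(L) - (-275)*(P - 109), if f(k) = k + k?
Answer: -4128991/156 ≈ -26468.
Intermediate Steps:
P = 51/4 (P = -9/4 + 15 = 51/4 ≈ 12.750)
L = 67/156 ≈ 0.42949
f(k) = 2*k
f(L) - (-275)*(P - 109) = 2*(67/156) - (-275)*(51/4 - 109) = 67/78 - (-275)*(-385)/4 = 67/78 - 1*105875/4 = 67/78 - 105875/4 = -4128991/156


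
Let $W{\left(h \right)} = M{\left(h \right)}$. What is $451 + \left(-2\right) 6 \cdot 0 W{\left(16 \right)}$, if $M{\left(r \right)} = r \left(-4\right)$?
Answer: $451$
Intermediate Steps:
$M{\left(r \right)} = - 4 r$
$W{\left(h \right)} = - 4 h$
$451 + \left(-2\right) 6 \cdot 0 W{\left(16 \right)} = 451 + \left(-2\right) 6 \cdot 0 \left(\left(-4\right) 16\right) = 451 + \left(-12\right) 0 \left(-64\right) = 451 + 0 \left(-64\right) = 451 + 0 = 451$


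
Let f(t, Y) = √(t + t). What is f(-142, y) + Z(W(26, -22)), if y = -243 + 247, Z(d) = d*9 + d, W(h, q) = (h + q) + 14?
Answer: 180 + 2*I*√71 ≈ 180.0 + 16.852*I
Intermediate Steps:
W(h, q) = 14 + h + q
Z(d) = 10*d (Z(d) = 9*d + d = 10*d)
y = 4
f(t, Y) = √2*√t (f(t, Y) = √(2*t) = √2*√t)
f(-142, y) + Z(W(26, -22)) = √2*√(-142) + 10*(14 + 26 - 22) = √2*(I*√142) + 10*18 = 2*I*√71 + 180 = 180 + 2*I*√71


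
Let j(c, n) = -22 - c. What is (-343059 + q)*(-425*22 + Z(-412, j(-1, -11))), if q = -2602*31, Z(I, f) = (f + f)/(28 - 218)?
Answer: 376361280109/95 ≈ 3.9617e+9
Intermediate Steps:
Z(I, f) = -f/95 (Z(I, f) = (2*f)/(-190) = (2*f)*(-1/190) = -f/95)
q = -80662
(-343059 + q)*(-425*22 + Z(-412, j(-1, -11))) = (-343059 - 80662)*(-425*22 - (-22 - 1*(-1))/95) = -423721*(-9350 - (-22 + 1)/95) = -423721*(-9350 - 1/95*(-21)) = -423721*(-9350 + 21/95) = -423721*(-888229/95) = 376361280109/95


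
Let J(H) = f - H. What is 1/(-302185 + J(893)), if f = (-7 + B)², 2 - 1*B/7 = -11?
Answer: -1/296022 ≈ -3.3781e-6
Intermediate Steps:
B = 91 (B = 14 - 7*(-11) = 14 + 77 = 91)
f = 7056 (f = (-7 + 91)² = 84² = 7056)
J(H) = 7056 - H
1/(-302185 + J(893)) = 1/(-302185 + (7056 - 1*893)) = 1/(-302185 + (7056 - 893)) = 1/(-302185 + 6163) = 1/(-296022) = -1/296022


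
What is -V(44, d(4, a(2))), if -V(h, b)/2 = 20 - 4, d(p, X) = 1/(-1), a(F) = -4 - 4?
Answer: 32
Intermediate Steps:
a(F) = -8
d(p, X) = -1
V(h, b) = -32 (V(h, b) = -2*(20 - 4) = -2*16 = -32)
-V(44, d(4, a(2))) = -1*(-32) = 32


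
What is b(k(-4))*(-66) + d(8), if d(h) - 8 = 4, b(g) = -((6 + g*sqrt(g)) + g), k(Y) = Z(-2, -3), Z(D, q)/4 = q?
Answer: -384 - 1584*I*sqrt(3) ≈ -384.0 - 2743.6*I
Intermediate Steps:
Z(D, q) = 4*q
k(Y) = -12 (k(Y) = 4*(-3) = -12)
b(g) = -6 - g - g**(3/2) (b(g) = -((6 + g**(3/2)) + g) = -(6 + g + g**(3/2)) = -6 - g - g**(3/2))
d(h) = 12 (d(h) = 8 + 4 = 12)
b(k(-4))*(-66) + d(8) = (-6 - 1*(-12) - (-12)**(3/2))*(-66) + 12 = (-6 + 12 - (-24)*I*sqrt(3))*(-66) + 12 = (-6 + 12 + 24*I*sqrt(3))*(-66) + 12 = (6 + 24*I*sqrt(3))*(-66) + 12 = (-396 - 1584*I*sqrt(3)) + 12 = -384 - 1584*I*sqrt(3)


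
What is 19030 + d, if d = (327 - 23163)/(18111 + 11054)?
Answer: 554987114/29165 ≈ 19029.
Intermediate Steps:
d = -22836/29165 ≈ -0.78299
19030 + d = 19030 - 22836/29165 = 554987114/29165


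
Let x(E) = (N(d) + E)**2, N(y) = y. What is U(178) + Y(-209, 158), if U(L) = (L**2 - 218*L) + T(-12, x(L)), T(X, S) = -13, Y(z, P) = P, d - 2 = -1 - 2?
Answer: -6975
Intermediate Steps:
d = -1 (d = 2 + (-1 - 2) = 2 - 3 = -1)
x(E) = (-1 + E)**2
U(L) = -13 + L**2 - 218*L (U(L) = (L**2 - 218*L) - 13 = -13 + L**2 - 218*L)
U(178) + Y(-209, 158) = (-13 + 178**2 - 218*178) + 158 = (-13 + 31684 - 38804) + 158 = -7133 + 158 = -6975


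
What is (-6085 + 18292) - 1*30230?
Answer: -18023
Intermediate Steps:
(-6085 + 18292) - 1*30230 = 12207 - 30230 = -18023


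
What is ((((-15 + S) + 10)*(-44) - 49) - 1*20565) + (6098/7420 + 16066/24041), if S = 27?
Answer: -66372800419/3075590 ≈ -21581.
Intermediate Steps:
((((-15 + S) + 10)*(-44) - 49) - 1*20565) + (6098/7420 + 16066/24041) = ((((-15 + 27) + 10)*(-44) - 49) - 1*20565) + (6098/7420 + 16066/24041) = (((12 + 10)*(-44) - 49) - 20565) + (6098*(1/7420) + 16066*(1/24041)) = ((22*(-44) - 49) - 20565) + (3049/3710 + 554/829) = ((-968 - 49) - 20565) + 4582961/3075590 = (-1017 - 20565) + 4582961/3075590 = -21582 + 4582961/3075590 = -66372800419/3075590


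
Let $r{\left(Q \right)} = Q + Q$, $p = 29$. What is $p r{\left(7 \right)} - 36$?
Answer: $370$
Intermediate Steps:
$r{\left(Q \right)} = 2 Q$
$p r{\left(7 \right)} - 36 = 29 \cdot 2 \cdot 7 - 36 = 29 \cdot 14 - 36 = 406 - 36 = 370$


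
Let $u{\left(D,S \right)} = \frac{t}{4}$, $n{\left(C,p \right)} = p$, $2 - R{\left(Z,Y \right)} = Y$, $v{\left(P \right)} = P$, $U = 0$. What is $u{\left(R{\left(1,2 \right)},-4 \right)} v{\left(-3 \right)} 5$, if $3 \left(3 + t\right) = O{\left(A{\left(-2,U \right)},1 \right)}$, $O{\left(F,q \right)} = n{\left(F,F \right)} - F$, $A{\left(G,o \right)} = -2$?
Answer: $\frac{45}{4} \approx 11.25$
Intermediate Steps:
$R{\left(Z,Y \right)} = 2 - Y$
$O{\left(F,q \right)} = 0$ ($O{\left(F,q \right)} = F - F = 0$)
$t = -3$ ($t = -3 + \frac{1}{3} \cdot 0 = -3 + 0 = -3$)
$u{\left(D,S \right)} = - \frac{3}{4}$
$u{\left(R{\left(1,2 \right)},-4 \right)} v{\left(-3 \right)} 5 = \left(- \frac{3}{4}\right) \left(-3\right) 5 = \frac{9}{4} \cdot 5 = \frac{45}{4}$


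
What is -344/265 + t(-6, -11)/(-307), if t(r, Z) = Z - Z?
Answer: -344/265 ≈ -1.2981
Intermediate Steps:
t(r, Z) = 0
-344/265 + t(-6, -11)/(-307) = -344/265 + 0/(-307) = -344*1/265 + 0*(-1/307) = -344/265 + 0 = -344/265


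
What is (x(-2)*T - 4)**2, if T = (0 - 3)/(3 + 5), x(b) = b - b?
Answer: 16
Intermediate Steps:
x(b) = 0
T = -3/8 ≈ -0.37500
(x(-2)*T - 4)**2 = (0*(-3/8) - 4)**2 = (0 - 4)**2 = (-4)**2 = 16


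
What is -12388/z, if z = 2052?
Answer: -163/27 ≈ -6.0370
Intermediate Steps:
-12388/z = -12388/2052 = -12388*1/2052 = -163/27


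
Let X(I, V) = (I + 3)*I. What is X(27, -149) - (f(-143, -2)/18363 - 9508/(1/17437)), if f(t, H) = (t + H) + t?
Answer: 1014811644622/6121 ≈ 1.6579e+8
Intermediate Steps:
X(I, V) = I*(3 + I) (X(I, V) = (3 + I)*I = I*(3 + I))
f(t, H) = H + 2*t (f(t, H) = (H + t) + t = H + 2*t)
X(27, -149) - (f(-143, -2)/18363 - 9508/(1/17437)) = 27*(3 + 27) - ((-2 + 2*(-143))/18363 - 9508/(1/17437)) = 27*30 - ((-2 - 286)*(1/18363) - 9508/1/17437) = 810 - (-288*1/18363 - 9508*17437) = 810 - (-96/6121 - 165790996) = 810 - 1*(-1014806686612/6121) = 810 + 1014806686612/6121 = 1014811644622/6121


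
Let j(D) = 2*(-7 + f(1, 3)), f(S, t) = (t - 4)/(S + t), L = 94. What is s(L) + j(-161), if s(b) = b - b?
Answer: -29/2 ≈ -14.500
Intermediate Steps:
s(b) = 0
f(S, t) = (-4 + t)/(S + t)
j(D) = -29/2 (j(D) = 2*(-7 + (-4 + 3)/(1 + 3)) = 2*(-7 - 1/4) = 2*(-7 + (¼)*(-1)) = 2*(-7 - ¼) = 2*(-29/4) = -29/2)
s(L) + j(-161) = 0 - 29/2 = -29/2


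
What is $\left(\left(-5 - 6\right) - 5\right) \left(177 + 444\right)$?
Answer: $-9936$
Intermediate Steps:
$\left(\left(-5 - 6\right) - 5\right) \left(177 + 444\right) = \left(\left(-5 - 6\right) - 5\right) 621 = \left(-11 - 5\right) 621 = \left(-16\right) 621 = -9936$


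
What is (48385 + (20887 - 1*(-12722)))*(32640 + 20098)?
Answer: 4324199572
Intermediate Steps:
(48385 + (20887 - 1*(-12722)))*(32640 + 20098) = (48385 + (20887 + 12722))*52738 = (48385 + 33609)*52738 = 81994*52738 = 4324199572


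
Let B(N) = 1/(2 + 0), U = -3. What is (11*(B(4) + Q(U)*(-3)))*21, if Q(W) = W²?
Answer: -12243/2 ≈ -6121.5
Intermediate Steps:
B(N) = ½ (B(N) = 1/2 = ½)
(11*(B(4) + Q(U)*(-3)))*21 = (11*(½ + (-3)²*(-3)))*21 = (11*(½ + 9*(-3)))*21 = (11*(½ - 27))*21 = (11*(-53/2))*21 = -583/2*21 = -12243/2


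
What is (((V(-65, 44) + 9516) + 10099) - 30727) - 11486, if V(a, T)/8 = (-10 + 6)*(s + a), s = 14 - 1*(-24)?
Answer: -21734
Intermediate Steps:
s = 38 (s = 14 + 24 = 38)
V(a, T) = -1216 - 32*a (V(a, T) = 8*((-10 + 6)*(38 + a)) = 8*(-4*(38 + a)) = 8*(-152 - 4*a) = -1216 - 32*a)
(((V(-65, 44) + 9516) + 10099) - 30727) - 11486 = ((((-1216 - 32*(-65)) + 9516) + 10099) - 30727) - 11486 = ((((-1216 + 2080) + 9516) + 10099) - 30727) - 11486 = (((864 + 9516) + 10099) - 30727) - 11486 = ((10380 + 10099) - 30727) - 11486 = (20479 - 30727) - 11486 = -10248 - 11486 = -21734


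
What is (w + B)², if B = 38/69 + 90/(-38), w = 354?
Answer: 213177047521/1718721 ≈ 1.2403e+5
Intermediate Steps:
B = -2383/1311 (B = 38*(1/69) + 90*(-1/38) = 38/69 - 45/19 = -2383/1311 ≈ -1.8177)
(w + B)² = (354 - 2383/1311)² = (461711/1311)² = 213177047521/1718721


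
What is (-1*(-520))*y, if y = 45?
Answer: 23400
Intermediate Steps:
(-1*(-520))*y = -1*(-520)*45 = 520*45 = 23400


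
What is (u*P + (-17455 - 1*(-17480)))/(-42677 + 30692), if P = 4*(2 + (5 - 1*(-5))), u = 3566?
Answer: -171193/11985 ≈ -14.284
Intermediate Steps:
P = 48 (P = 4*(2 + (5 + 5)) = 4*(2 + 10) = 4*12 = 48)
(u*P + (-17455 - 1*(-17480)))/(-42677 + 30692) = (3566*48 + (-17455 - 1*(-17480)))/(-42677 + 30692) = (171168 + (-17455 + 17480))/(-11985) = (171168 + 25)*(-1/11985) = 171193*(-1/11985) = -171193/11985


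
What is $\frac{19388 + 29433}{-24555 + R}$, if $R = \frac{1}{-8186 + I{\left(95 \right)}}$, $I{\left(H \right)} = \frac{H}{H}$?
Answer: $- \frac{399599885}{200982676} \approx -1.9882$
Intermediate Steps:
$I{\left(H \right)} = 1$
$R = - \frac{1}{8185}$ ($R = \frac{1}{-8186 + 1} = \frac{1}{-8185} = - \frac{1}{8185} \approx -0.00012217$)
$\frac{19388 + 29433}{-24555 + R} = \frac{19388 + 29433}{-24555 - \frac{1}{8185}} = \frac{48821}{- \frac{200982676}{8185}} = 48821 \left(- \frac{8185}{200982676}\right) = - \frac{399599885}{200982676}$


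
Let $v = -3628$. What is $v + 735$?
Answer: $-2893$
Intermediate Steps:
$v + 735 = -3628 + 735 = -2893$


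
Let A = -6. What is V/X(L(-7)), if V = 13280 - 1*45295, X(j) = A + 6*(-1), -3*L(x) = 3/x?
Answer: 32015/12 ≈ 2667.9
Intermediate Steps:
L(x) = -1/x
X(j) = -12 (X(j) = -6 + 6*(-1) = -6 - 6 = -12)
V = -32015 (V = 13280 - 45295 = -32015)
V/X(L(-7)) = -32015/(-12) = -32015*(-1/12) = 32015/12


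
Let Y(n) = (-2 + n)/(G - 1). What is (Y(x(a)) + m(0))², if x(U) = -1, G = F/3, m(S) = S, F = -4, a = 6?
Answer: 81/49 ≈ 1.6531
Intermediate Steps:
G = -4/3 ≈ -1.3333
Y(n) = 6/7 - 3*n/7 (Y(n) = (-2 + n)/(-4/3 - 1) = (-2 + n)/(-7/3) = (-2 + n)*(-3/7) = 6/7 - 3*n/7)
(Y(x(a)) + m(0))² = ((6/7 - 3/7*(-1)) + 0)² = ((6/7 + 3/7) + 0)² = (9/7 + 0)² = (9/7)² = 81/49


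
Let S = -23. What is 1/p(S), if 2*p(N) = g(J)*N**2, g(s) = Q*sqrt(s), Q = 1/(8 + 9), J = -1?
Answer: -34*I/529 ≈ -0.064272*I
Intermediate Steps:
Q = 1/17 ≈ 0.058824
g(s) = sqrt(s)/17
p(N) = I*N**2/34 (p(N) = ((sqrt(-1)/17)*N**2)/2 = ((I/17)*N**2)/2 = (I*N**2/17)/2 = I*N**2/34)
1/p(S) = 1/((1/34)*I*(-23)**2) = 1/((1/34)*I*529) = 1/(529*I/34) = -34*I/529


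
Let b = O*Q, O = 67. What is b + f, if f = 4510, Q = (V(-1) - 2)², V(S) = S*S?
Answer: 4577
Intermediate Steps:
V(S) = S²
Q = 1 (Q = ((-1)² - 2)² = (1 - 2)² = (-1)² = 1)
b = 67 (b = 67*1 = 67)
b + f = 67 + 4510 = 4577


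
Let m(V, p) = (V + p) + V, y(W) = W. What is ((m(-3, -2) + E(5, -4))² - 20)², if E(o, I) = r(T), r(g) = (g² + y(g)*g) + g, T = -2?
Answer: 256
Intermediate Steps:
r(g) = g + 2*g² (r(g) = (g² + g*g) + g = (g² + g²) + g = 2*g² + g = g + 2*g²)
E(o, I) = 6 (E(o, I) = -2*(1 + 2*(-2)) = -2*(1 - 4) = -2*(-3) = 6)
m(V, p) = p + 2*V
((m(-3, -2) + E(5, -4))² - 20)² = (((-2 + 2*(-3)) + 6)² - 20)² = (((-2 - 6) + 6)² - 20)² = ((-8 + 6)² - 20)² = ((-2)² - 20)² = (4 - 20)² = (-16)² = 256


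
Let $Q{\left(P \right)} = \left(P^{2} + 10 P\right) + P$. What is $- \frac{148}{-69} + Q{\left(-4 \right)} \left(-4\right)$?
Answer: $\frac{7876}{69} \approx 114.14$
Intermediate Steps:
$Q{\left(P \right)} = P^{2} + 11 P$
$- \frac{148}{-69} + Q{\left(-4 \right)} \left(-4\right) = - \frac{148}{-69} + - 4 \left(11 - 4\right) \left(-4\right) = \left(-148\right) \left(- \frac{1}{69}\right) + \left(-4\right) 7 \left(-4\right) = \frac{148}{69} - -112 = \frac{148}{69} + 112 = \frac{7876}{69}$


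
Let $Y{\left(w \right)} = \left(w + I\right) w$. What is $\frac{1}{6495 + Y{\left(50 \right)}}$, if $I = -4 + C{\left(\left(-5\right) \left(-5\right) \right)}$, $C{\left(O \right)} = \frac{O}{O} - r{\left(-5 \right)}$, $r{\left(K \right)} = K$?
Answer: $\frac{1}{9095} \approx 0.00010995$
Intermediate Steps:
$C{\left(O \right)} = 6$ ($C{\left(O \right)} = \frac{O}{O} - -5 = 1 + 5 = 6$)
$I = 2$ ($I = -4 + 6 = 2$)
$Y{\left(w \right)} = w \left(2 + w\right)$ ($Y{\left(w \right)} = \left(w + 2\right) w = \left(2 + w\right) w = w \left(2 + w\right)$)
$\frac{1}{6495 + Y{\left(50 \right)}} = \frac{1}{6495 + 50 \left(2 + 50\right)} = \frac{1}{6495 + 50 \cdot 52} = \frac{1}{6495 + 2600} = \frac{1}{9095}$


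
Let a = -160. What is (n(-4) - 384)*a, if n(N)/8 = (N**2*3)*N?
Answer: 307200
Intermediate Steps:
n(N) = 24*N**3 (n(N) = 8*((N**2*3)*N) = 8*((3*N**2)*N) = 8*(3*N**3) = 24*N**3)
(n(-4) - 384)*a = (24*(-4)**3 - 384)*(-160) = (24*(-64) - 384)*(-160) = (-1536 - 384)*(-160) = -1920*(-160) = 307200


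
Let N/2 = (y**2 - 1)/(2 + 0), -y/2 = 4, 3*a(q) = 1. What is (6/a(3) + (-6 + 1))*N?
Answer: 819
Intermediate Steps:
a(q) = 1/3 (a(q) = (1/3)*1 = 1/3)
y = -8 (y = -2*4 = -8)
N = 63 (N = 2*(((-8)**2 - 1)/(2 + 0)) = 2*((64 - 1)/2) = 2*(63*(1/2)) = 2*(63/2) = 63)
(6/a(3) + (-6 + 1))*N = (6/(1/3) + (-6 + 1))*63 = (6*3 - 5)*63 = (18 - 5)*63 = 13*63 = 819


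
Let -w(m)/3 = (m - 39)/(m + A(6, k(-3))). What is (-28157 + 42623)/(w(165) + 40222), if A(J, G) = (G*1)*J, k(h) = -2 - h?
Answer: 137427/382088 ≈ 0.35967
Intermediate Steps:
A(J, G) = G*J
w(m) = -3*(-39 + m)/(6 + m) (w(m) = -3*(m - 39)/(m + (-2 - 1*(-3))*6) = -3*(-39 + m)/(m + (-2 + 3)*6) = -3*(-39 + m)/(m + 1*6) = -3*(-39 + m)/(m + 6) = -3*(-39 + m)/(6 + m))
(-28157 + 42623)/(w(165) + 40222) = (-28157 + 42623)/(3*(39 - 1*165)/(6 + 165) + 40222) = 14466/(3*(39 - 165)/171 + 40222) = 14466/(3*(1/171)*(-126) + 40222) = 14466/(-42/19 + 40222) = 14466/(764176/19) = 14466*(19/764176) = 137427/382088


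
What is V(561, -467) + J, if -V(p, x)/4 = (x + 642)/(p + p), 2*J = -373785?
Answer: -209694085/1122 ≈ -1.8689e+5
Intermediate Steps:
J = -373785/2 (J = (½)*(-373785) = -373785/2 ≈ -1.8689e+5)
V(p, x) = -2*(642 + x)/p (V(p, x) = -4*(x + 642)/(p + p) = -4*(642 + x)/(2*p) = -4*(642 + x)*1/(2*p) = -2*(642 + x)/p)
V(561, -467) + J = 2*(-642 - 1*(-467))/561 - 373785/2 = 2*(1/561)*(-642 + 467) - 373785/2 = 2*(1/561)*(-175) - 373785/2 = -350/561 - 373785/2 = -209694085/1122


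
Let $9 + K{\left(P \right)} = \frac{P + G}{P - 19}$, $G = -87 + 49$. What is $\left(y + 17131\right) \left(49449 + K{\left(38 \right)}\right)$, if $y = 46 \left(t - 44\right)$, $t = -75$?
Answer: $576322080$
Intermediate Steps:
$G = -38$
$K{\left(P \right)} = -9 + \frac{-38 + P}{-19 + P}$ ($K{\left(P \right)} = -9 + \frac{P - 38}{P - 19} = -9 + \frac{-38 + P}{-19 + P}$)
$y = -5474$ ($y = 46 \left(-75 - 44\right) = 46 \left(-119\right) = -5474$)
$\left(y + 17131\right) \left(49449 + K{\left(38 \right)}\right) = \left(-5474 + 17131\right) \left(49449 + \frac{133 - 304}{-19 + 38}\right) = 11657 \left(49449 + \frac{133 - 304}{19}\right) = 11657 \left(49449 + \frac{1}{19} \left(-171\right)\right) = 11657 \left(49449 - 9\right) = 11657 \cdot 49440 = 576322080$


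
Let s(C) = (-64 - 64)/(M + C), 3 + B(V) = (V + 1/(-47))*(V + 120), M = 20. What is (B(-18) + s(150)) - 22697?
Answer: -98032998/3995 ≈ -24539.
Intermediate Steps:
B(V) = -3 + (120 + V)*(-1/47 + V) (B(V) = -3 + (V + 1/(-47))*(V + 120) = -3 + (V - 1/47)*(120 + V) = -3 + (-1/47 + V)*(120 + V) = -3 + (120 + V)*(-1/47 + V))
s(C) = -128/(20 + C) (s(C) = (-64 - 64)/(20 + C) = -128/(20 + C))
(B(-18) + s(150)) - 22697 = ((-261/47 + (-18)² + (5639/47)*(-18)) - 128/(20 + 150)) - 22697 = ((-261/47 + 324 - 101502/47) - 128/170) - 22697 = (-86535/47 - 128*1/170) - 22697 = (-86535/47 - 64/85) - 22697 = -7358483/3995 - 22697 = -98032998/3995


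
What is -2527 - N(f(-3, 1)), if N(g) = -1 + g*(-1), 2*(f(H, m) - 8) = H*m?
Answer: -5039/2 ≈ -2519.5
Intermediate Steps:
f(H, m) = 8 + H*m/2 (f(H, m) = 8 + (H*m)/2 = 8 + H*m/2)
N(g) = -1 - g
-2527 - N(f(-3, 1)) = -2527 - (-1 - (8 + (½)*(-3)*1)) = -2527 - (-1 - (8 - 3/2)) = -2527 - (-1 - 1*13/2) = -2527 - (-1 - 13/2) = -2527 - 1*(-15/2) = -2527 + 15/2 = -5039/2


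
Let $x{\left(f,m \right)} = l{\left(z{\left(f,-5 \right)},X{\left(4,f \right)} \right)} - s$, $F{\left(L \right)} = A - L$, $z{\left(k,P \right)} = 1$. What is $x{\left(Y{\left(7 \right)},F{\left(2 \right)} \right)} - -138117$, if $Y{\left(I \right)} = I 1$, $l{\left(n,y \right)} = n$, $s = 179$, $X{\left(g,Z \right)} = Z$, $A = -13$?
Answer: $137939$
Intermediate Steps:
$Y{\left(I \right)} = I$
$F{\left(L \right)} = -13 - L$
$x{\left(f,m \right)} = -178$ ($x{\left(f,m \right)} = 1 - 179 = -178$)
$x{\left(Y{\left(7 \right)},F{\left(2 \right)} \right)} - -138117 = -178 - -138117 = -178 + 138117 = 137939$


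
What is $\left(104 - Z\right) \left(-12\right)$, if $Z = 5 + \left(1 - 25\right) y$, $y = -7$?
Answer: $828$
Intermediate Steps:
$Z = 173$ ($Z = 5 + \left(1 - 25\right) \left(-7\right) = 5 - -168 = 5 + 168 = 173$)
$\left(104 - Z\right) \left(-12\right) = \left(104 - 173\right) \left(-12\right) = \left(-69\right) \left(-12\right) = 828$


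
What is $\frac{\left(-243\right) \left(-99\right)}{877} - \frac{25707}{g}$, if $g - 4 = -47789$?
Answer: $\frac{61689936}{2205655} \approx 27.969$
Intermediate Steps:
$g = -47785$ ($g = 4 - 47789 = -47785$)
$\frac{\left(-243\right) \left(-99\right)}{877} - \frac{25707}{g} = \frac{\left(-243\right) \left(-99\right)}{877} - \frac{25707}{-47785} = 24057 \cdot \frac{1}{877} - - \frac{1353}{2515} = \frac{24057}{877} + \frac{1353}{2515} = \frac{61689936}{2205655}$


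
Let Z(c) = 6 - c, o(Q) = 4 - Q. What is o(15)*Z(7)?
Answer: 11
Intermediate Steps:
o(15)*Z(7) = (4 - 1*15)*(6 - 1*7) = (4 - 15)*(6 - 7) = -11*(-1) = 11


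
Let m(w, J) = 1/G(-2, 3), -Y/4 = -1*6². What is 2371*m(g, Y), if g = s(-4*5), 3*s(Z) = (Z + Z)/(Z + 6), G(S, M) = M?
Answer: 2371/3 ≈ 790.33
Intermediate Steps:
s(Z) = 2*Z/(3*(6 + Z)) (s(Z) = ((Z + Z)/(Z + 6))/3 = ((2*Z)/(6 + Z))/3 = (2*Z/(6 + Z))/3 = 2*Z/(3*(6 + Z)))
g = 20/21 (g = 2*(-4*5)/(3*(6 - 4*5)) = (⅔)*(-20)/(6 - 20) = (⅔)*(-20)/(-14) = (⅔)*(-20)*(-1/14) = 20/21 ≈ 0.95238)
Y = 144 (Y = -(-4)*6² = -(-4)*36 = -4*(-36) = 144)
m(w, J) = ⅓ (m(w, J) = 1/3 = ⅓)
2371*m(g, Y) = 2371*(⅓) = 2371/3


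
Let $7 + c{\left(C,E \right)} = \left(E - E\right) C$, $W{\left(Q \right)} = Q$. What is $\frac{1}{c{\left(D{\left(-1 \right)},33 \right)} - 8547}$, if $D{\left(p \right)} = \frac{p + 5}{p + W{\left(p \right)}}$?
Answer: $- \frac{1}{8554} \approx -0.0001169$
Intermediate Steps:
$D{\left(p \right)} = \frac{5 + p}{2 p}$ ($D{\left(p \right)} = \frac{p + 5}{p + p} = \frac{5 + p}{2 p}$)
$c{\left(C,E \right)} = -7$ ($c{\left(C,E \right)} = -7 + \left(E - E\right) C = -7 + 0 C = -7 + 0 = -7$)
$\frac{1}{c{\left(D{\left(-1 \right)},33 \right)} - 8547} = \frac{1}{-7 - 8547} = \frac{1}{-8554} = - \frac{1}{8554}$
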